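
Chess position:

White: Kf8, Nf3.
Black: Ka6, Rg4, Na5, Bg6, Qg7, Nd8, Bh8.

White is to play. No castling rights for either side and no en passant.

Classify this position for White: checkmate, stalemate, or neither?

checkmate

White to move; white king on f8.
In check: yes, from the black queen on g7.
King squares — e7: attacked by Qg7; f7: attacked by Bg6; g7: attacked by Bh8; e8: attacked by Bg6; g8: attacked by Qg7.
Legal moves for White: none.
In check with no legal moves → checkmate.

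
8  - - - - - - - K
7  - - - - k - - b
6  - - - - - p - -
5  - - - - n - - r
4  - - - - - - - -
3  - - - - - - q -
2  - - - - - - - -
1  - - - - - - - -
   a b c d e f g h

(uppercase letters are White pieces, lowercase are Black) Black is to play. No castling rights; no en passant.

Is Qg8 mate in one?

yes

After Qg8: white king on h8; in check: yes, from the black queen on g8.
King squares — g7: attacked by Qg8; h7: attacked by Rh5; g8: attacked by Bh7.
White has no legal moves → checkmate.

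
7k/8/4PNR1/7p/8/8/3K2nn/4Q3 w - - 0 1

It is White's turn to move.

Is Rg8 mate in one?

After Rg8: black king on h8; in check: yes, from the white rook on g8.
King squares — g7: attacked by Rg8; h7: attacked by Nf6; g8: attacked by Nf6.
Black has no legal moves → checkmate.

yes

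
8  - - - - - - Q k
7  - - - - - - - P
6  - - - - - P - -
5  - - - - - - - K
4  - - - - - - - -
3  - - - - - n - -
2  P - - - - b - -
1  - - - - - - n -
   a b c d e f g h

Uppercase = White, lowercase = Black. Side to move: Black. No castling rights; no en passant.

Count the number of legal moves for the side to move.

Black to move; king on h8.
In check: yes, from the white queen on g8.
Legal moves: none.
Count: 0.

0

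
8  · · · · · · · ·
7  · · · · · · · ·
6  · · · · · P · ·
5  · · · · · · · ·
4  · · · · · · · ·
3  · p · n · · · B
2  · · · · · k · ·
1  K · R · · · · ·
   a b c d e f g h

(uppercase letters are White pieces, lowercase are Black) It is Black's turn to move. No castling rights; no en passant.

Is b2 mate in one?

After b2: white king on a1; in check: yes, from the black pawn on b2.
White has 2 legal replies: Ka2, Kb1.
In check but a legal move exists → not checkmate.

no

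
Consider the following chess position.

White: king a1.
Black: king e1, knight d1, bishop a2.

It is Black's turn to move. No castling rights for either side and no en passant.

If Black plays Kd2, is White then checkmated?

no

After Kd2: white king on a1; in check: no.
White is not in check, so this cannot be checkmate.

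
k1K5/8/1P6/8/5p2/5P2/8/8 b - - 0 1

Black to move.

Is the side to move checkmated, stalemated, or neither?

Black to move; black king on a8.
In check: no.
King squares — a7: attacked by Pb6; b7: attacked by Kc8; b8: attacked by Kc8.
Legal moves for Black: none.
Not in check and no legal moves → stalemate.

stalemate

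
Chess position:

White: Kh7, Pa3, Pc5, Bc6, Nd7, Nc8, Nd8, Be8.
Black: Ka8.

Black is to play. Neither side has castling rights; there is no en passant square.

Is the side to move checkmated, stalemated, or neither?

checkmate

Black to move; black king on a8.
In check: yes, from the white bishop on c6.
King squares — a7: attacked by Nc8; b7: attacked by Bc6; b8: attacked by Nd7.
Legal moves for Black: none.
In check with no legal moves → checkmate.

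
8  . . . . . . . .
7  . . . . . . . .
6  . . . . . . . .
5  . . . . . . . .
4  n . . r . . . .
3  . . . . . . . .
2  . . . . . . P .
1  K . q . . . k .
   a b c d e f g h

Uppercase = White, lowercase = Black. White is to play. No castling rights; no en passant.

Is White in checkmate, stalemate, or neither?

White to move; white king on a1.
In check: yes, from the black queen on c1.
King squares — b1: attacked by Qc1; a2: available; b2: attacked by Qc1.
Legal moves for White: Ka2.
White is in check but has 1 legal move → neither.

neither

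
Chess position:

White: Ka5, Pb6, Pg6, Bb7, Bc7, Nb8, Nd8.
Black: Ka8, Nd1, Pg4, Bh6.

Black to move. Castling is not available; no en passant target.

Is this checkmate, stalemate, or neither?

Black to move; black king on a8.
In check: yes, from the white bishop on b7.
King squares — a7: attacked by Pb6; b7: attacked by Nd8; b8: attacked by Bc7.
Legal moves for Black: none.
In check with no legal moves → checkmate.

checkmate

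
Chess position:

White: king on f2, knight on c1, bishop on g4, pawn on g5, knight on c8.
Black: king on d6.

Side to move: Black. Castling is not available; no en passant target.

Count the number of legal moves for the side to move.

Black to move; king on d6.
In check: yes, from the white knight on c8.
Legal moves: Kc7, Kc6, Ke5, Kd5, Kc5.
Count: 5.

5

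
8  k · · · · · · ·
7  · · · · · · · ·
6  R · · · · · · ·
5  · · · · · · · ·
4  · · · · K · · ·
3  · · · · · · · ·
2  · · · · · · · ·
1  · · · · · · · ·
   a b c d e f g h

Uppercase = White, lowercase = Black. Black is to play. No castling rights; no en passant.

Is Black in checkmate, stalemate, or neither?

neither

Black to move; black king on a8.
In check: yes, from the white rook on a6.
Legal moves for Black: Kb8, Kb7.
Black is in check but has 2 legal moves → neither.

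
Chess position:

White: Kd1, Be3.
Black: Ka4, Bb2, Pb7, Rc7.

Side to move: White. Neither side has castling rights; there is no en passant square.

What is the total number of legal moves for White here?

14

White to move; king on d1.
In check: no.
Legal moves: Ba7, Bh6, Bb6, Bg5, Bc5, Bf4, Bd4, Bf2, Bd2, Bg1, Bc1, Ke2, Kd2, Ke1.
Count: 14.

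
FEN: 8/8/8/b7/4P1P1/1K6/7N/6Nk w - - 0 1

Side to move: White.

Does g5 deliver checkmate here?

no

After g5: black king on h1; in check: no.
Black is not in check, so this cannot be checkmate.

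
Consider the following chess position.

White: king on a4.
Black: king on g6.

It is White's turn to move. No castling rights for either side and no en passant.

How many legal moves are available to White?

White to move; king on a4.
In check: no.
Legal moves: Kb5, Ka5, Kb4, Kb3, Ka3.
Count: 5.

5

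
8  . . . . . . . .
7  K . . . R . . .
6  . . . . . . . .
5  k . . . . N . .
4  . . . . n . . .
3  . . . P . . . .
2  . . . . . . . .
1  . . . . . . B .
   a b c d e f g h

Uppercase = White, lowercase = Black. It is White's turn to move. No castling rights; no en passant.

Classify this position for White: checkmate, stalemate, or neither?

neither

White to move; white king on a7.
In check: no.
Legal moves for White include: Re8, Rh7, Rg7, Rf7, Rd7, Rc7, Rb7, Re6, Re5+, Rxe4, Kb8, Ka8, Kb7, Ng7, Nh6, Nd6, Nh4, Nd4, ... (list truncated; more exist).
White has legal moves and is not in check → neither.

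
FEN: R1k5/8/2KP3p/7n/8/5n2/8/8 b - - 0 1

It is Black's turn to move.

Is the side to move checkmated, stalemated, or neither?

checkmate

Black to move; black king on c8.
In check: yes, from the white rook on a8.
King squares — b7: attacked by Kc6; c7: attacked by Kc6; d7: attacked by Kc6; b8: attacked by Ra8; d8: attacked by Ra8.
Legal moves for Black: none.
In check with no legal moves → checkmate.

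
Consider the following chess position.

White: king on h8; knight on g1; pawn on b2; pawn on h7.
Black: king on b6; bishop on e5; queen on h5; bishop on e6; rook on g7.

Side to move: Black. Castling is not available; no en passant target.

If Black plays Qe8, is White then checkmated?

yes

After Qe8: white king on h8; in check: yes, from the black queen on e8.
King squares — g7: attacked by Be5; h7: own pawn; g8: attacked by Be6.
White has no legal moves → checkmate.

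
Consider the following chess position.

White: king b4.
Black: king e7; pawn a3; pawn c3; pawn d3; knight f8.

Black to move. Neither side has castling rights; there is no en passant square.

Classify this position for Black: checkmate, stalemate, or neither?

Black to move; black king on e7.
In check: no.
Legal moves for Black: Nh7, Nd7, Ng6, Ne6, Ke8, Kd8, Kf7, Kd7, Kf6, Ke6, Kd6, d2, c2, a2.
Black has 14 legal moves and is not in check → neither.

neither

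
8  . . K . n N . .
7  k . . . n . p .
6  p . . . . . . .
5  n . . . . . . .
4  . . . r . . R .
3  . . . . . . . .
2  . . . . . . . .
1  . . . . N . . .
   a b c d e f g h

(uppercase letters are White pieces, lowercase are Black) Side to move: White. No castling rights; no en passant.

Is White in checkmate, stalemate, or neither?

White to move; white king on c8.
In check: yes, from the black knight on e7.
King squares — b7: attacked by Na5; c7: attacked by Ne8; d7: attacked by Rd4; b8: attacked by Ka7; d8: attacked by Rd4.
Legal moves for White: none.
In check with no legal moves → checkmate.

checkmate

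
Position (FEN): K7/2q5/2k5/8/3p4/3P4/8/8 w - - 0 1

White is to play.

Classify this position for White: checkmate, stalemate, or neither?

White to move; white king on a8.
In check: no.
King squares — a7: attacked by Qc7; b7: attacked by Kc6; b8: attacked by Qc7.
Legal moves for White: none.
Not in check and no legal moves → stalemate.

stalemate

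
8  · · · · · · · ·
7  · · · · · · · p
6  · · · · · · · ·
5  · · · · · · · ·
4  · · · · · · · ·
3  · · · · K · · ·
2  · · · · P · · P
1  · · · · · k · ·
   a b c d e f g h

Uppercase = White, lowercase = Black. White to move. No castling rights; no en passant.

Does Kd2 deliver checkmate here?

After Kd2: black king on f1; in check: no.
Black is not in check, so this cannot be checkmate.

no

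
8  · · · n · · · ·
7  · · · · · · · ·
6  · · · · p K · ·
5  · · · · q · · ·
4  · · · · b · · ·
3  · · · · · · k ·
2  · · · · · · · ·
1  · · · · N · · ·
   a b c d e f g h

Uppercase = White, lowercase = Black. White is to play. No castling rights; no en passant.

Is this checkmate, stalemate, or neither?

neither

White to move; white king on f6.
In check: yes, from the black queen on e5.
King squares — e5: available; f5: attacked by Be4; g5: attacked by Qe5; e6: attacked by Qe5; g6: attacked by Be4; e7: available; f7: attacked by Nd8; g7: attacked by Qe5.
Legal moves for White: Ke7, Kxe5.
White is in check but has 2 legal moves → neither.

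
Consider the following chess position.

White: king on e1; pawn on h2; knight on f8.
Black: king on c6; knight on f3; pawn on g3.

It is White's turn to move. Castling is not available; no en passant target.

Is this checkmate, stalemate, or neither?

neither

White to move; white king on e1.
In check: yes, from the black knight on f3.
Legal moves for White: Ke2, Kf1, Kd1.
White is in check but has 3 legal moves → neither.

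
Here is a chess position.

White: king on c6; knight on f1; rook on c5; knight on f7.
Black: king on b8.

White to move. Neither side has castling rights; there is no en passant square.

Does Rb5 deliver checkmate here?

no

After Rb5: black king on b8; in check: yes, from the white rook on b5.
Black has 3 legal replies: Kc8, Ka8, Ka7.
In check but a legal move exists → not checkmate.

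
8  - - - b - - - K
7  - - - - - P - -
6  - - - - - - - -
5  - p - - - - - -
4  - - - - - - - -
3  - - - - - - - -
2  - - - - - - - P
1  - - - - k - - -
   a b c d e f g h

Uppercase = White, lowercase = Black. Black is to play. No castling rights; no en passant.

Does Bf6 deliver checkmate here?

After Bf6: white king on h8; in check: yes, from the black bishop on f6.
White has 2 legal replies: Kg8, Kh7.
In check but a legal move exists → not checkmate.

no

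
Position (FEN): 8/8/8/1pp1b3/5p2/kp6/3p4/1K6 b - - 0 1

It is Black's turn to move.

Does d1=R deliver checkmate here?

yes

After d1=R: white king on b1; in check: yes, from the black rook on d1.
King squares — a1: attacked by Rd1; c1: attacked by Rd1; a2: attacked by Ka3; b2: attacked by Ka3; c2: attacked by Pb3.
White has no legal moves → checkmate.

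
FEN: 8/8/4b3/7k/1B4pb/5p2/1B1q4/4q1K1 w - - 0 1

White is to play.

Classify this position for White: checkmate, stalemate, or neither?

White to move; white king on g1.
In check: yes, from the black queen on e1.
King squares — f1: attacked by Qe1; h1: attacked by Qe1; f2: attacked by Qe1; g2: attacked by Qd2; h2: attacked by Qd2.
Legal moves for White: none.
In check with no legal moves → checkmate.

checkmate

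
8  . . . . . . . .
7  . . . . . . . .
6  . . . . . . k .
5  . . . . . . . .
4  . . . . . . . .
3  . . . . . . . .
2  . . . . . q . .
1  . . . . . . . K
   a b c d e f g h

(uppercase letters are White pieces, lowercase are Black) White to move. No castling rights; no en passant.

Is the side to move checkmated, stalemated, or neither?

White to move; white king on h1.
In check: no.
King squares — g1: attacked by Qf2; g2: attacked by Qf2; h2: attacked by Qf2.
Legal moves for White: none.
Not in check and no legal moves → stalemate.

stalemate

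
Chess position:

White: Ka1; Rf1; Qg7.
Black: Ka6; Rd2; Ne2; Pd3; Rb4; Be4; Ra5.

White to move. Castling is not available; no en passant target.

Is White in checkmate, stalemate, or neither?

White to move; white king on a1.
In check: yes, from the black rook on a5.
King squares — b1: attacked by Rb4; a2: attacked by Rd2; b2: attacked by Rd2.
Legal moves for White: none.
In check with no legal moves → checkmate.

checkmate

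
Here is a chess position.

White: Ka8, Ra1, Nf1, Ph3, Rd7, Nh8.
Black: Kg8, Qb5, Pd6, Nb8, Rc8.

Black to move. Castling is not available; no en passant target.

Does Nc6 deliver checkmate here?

After Nc6: white king on a8; in check: yes, from the black rook on c8.
King squares — a7: attacked by Nc6; b7: attacked by Qb5; b8: attacked by Qb5.
White has no legal moves → checkmate.

yes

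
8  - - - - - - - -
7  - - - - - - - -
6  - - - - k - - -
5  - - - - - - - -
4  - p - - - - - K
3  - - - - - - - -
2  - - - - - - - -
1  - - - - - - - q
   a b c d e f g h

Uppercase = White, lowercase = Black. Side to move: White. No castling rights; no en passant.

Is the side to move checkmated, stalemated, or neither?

neither

White to move; white king on h4.
In check: yes, from the black queen on h1.
King squares — g3: available; h3: attacked by Qh1; g4: available; g5: available; h5: attacked by Qh1.
Legal moves for White: Kg5, Kg4, Kg3.
White is in check but has 3 legal moves → neither.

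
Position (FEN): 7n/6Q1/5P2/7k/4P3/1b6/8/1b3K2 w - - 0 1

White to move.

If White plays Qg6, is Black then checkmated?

no

After Qg6: black king on h5; in check: yes, from the white queen on g6.
Black has 3 legal replies: Kxg6, Kh4, Nxg6.
In check but a legal move exists → not checkmate.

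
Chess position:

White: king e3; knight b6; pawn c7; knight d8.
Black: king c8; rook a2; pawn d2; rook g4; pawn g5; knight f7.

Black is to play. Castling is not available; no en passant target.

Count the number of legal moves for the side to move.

Black to move; king on c8.
In check: yes, from the white knight on b6.
Legal moves: Kxc7.
Count: 1.

1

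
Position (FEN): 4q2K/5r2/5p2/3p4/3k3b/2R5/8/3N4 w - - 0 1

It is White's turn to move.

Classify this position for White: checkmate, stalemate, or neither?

checkmate

White to move; white king on h8.
In check: yes, from the black queen on e8.
King squares — g7: attacked by Rf7; h7: attacked by Rf7; g8: attacked by Qe8.
Legal moves for White: none.
In check with no legal moves → checkmate.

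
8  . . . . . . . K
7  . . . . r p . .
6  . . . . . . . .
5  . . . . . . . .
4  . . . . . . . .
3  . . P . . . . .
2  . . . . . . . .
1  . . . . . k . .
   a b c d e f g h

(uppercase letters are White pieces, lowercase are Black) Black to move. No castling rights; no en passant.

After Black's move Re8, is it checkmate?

After Re8: white king on h8; in check: yes, from the black rook on e8.
White has 2 legal replies: Kh7, Kg7.
In check but a legal move exists → not checkmate.

no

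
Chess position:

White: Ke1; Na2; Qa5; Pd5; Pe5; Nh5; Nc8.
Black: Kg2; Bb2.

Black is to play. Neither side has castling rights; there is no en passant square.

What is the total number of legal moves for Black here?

11

Black to move; king on g2.
In check: no.
Legal moves: Kh3, Kf3, Kh2, Kh1, Kg1, Bxe5, Bd4, Bc3+, Ba3, Bc1, Ba1.
Count: 11.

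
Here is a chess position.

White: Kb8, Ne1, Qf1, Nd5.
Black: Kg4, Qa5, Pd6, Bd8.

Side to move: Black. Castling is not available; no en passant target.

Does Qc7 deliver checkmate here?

After Qc7: white king on b8; in check: yes, from the black queen on c7.
White has 2 legal replies: Ka8, Nxc7.
In check but a legal move exists → not checkmate.

no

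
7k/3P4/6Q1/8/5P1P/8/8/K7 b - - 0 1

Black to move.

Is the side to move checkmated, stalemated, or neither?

Black to move; black king on h8.
In check: no.
King squares — g7: attacked by Qg6; h7: attacked by Qg6; g8: attacked by Qg6.
Legal moves for Black: none.
Not in check and no legal moves → stalemate.

stalemate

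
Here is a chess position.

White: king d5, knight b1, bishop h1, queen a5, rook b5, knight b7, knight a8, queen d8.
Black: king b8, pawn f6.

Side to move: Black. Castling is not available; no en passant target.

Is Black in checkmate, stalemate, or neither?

Black to move; black king on b8.
In check: yes, from the white queen on d8.
King squares — a7: attacked by Qa5; b7: attacked by Rb5; c7: attacked by Qa5; a8: attacked by Qa5; c8: attacked by Qd8.
Legal moves for Black: none.
In check with no legal moves → checkmate.

checkmate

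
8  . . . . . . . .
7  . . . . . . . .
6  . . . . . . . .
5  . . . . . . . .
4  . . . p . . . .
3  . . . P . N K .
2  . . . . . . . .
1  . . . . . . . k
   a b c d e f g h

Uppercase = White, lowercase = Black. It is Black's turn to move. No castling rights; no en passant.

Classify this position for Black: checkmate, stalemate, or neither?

Black to move; black king on h1.
In check: no.
King squares — g1: attacked by Nf3; g2: attacked by Kg3; h2: attacked by Nf3.
Legal moves for Black: none.
Not in check and no legal moves → stalemate.

stalemate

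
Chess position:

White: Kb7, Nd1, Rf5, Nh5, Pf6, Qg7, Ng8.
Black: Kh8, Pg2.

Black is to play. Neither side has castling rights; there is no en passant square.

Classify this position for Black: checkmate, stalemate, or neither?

Black to move; black king on h8.
In check: yes, from the white queen on g7.
King squares — g7: attacked by Nh5; h7: attacked by Qg7; g8: attacked by Qg7.
Legal moves for Black: none.
In check with no legal moves → checkmate.

checkmate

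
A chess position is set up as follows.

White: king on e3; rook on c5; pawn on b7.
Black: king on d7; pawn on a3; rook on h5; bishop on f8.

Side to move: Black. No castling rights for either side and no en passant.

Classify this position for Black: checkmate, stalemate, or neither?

Black to move; black king on d7.
In check: no.
Legal moves for Black include: Bg7, Be7, Bh6+, Bd6, Bxc5+, Ke8, Kd8, Ke7, Ke6, Kd6, Rh8, Rh7, Rh6, Rg5, Rf5, Re5+, Rd5, Rxc5, ... (list truncated; more exist).
Black has legal moves and is not in check → neither.

neither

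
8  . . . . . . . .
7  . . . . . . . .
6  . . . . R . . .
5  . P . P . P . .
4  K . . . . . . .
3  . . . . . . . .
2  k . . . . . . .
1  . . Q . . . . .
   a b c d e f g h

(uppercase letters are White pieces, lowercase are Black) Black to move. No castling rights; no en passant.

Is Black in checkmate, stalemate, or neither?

Black to move; black king on a2.
In check: no.
King squares — a1: attacked by Qc1; b1: attacked by Qc1; b2: attacked by Qc1; a3: attacked by Qc1; b3: attacked by Ka4.
Legal moves for Black: none.
Not in check and no legal moves → stalemate.

stalemate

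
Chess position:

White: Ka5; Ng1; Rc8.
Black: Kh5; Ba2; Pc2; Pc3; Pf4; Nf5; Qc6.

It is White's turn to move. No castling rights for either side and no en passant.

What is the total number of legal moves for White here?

White to move; king on a5.
In check: no.
Legal moves: Rh8+, Rg8, Rf8, Re8, Rd8, Rb8, Ra8, Rc7, Rxc6, Kb4, Nh3, Nf3, Ne2.
Count: 13.

13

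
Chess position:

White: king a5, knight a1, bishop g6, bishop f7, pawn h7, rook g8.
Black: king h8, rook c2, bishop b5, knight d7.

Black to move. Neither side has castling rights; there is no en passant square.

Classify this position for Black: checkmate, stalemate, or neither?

checkmate

Black to move; black king on h8.
In check: yes, from the white rook on g8.
King squares — g7: attacked by Rg8; h7: attacked by Bg6; g8: attacked by Bf7.
Legal moves for Black: none.
In check with no legal moves → checkmate.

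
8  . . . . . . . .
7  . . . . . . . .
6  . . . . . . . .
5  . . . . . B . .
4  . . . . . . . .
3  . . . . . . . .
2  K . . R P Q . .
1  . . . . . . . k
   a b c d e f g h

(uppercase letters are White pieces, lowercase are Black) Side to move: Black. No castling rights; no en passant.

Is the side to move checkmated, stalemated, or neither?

Black to move; black king on h1.
In check: no.
King squares — g1: attacked by Qf2; g2: attacked by Qf2; h2: attacked by Qf2.
Legal moves for Black: none.
Not in check and no legal moves → stalemate.

stalemate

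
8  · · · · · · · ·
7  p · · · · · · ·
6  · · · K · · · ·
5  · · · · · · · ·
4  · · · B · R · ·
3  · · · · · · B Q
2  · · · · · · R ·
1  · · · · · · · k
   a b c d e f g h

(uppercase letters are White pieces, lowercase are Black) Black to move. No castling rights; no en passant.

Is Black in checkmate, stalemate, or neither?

Black to move; black king on h1.
In check: yes, from the white queen on h3.
King squares — g1: attacked by Rg2; g2: attacked by Qh3; h2: attacked by Rg2.
Legal moves for Black: none.
In check with no legal moves → checkmate.

checkmate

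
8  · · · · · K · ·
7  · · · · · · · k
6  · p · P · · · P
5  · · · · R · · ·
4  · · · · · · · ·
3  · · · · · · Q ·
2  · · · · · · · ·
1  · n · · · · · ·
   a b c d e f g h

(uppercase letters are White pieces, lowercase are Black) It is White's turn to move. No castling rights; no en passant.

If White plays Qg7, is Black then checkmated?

After Qg7: black king on h7; in check: yes, from the white queen on g7.
King squares — g6: attacked by Qg7; h6: attacked by Qg7; g7: attacked by Ph6; g8: attacked by Qg7; h8: attacked by Qg7.
Black has no legal moves → checkmate.

yes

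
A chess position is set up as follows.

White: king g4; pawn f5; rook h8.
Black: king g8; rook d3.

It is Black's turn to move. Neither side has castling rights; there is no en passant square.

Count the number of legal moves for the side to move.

Black to move; king on g8.
In check: yes, from the white rook on h8.
Legal moves: Kxh8, Kg7, Kf7.
Count: 3.

3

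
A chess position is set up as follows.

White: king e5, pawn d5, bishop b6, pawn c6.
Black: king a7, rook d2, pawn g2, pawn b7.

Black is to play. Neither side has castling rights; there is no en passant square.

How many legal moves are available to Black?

4

Black to move; king on a7.
In check: yes, from the white bishop on b6.
Legal moves: Kb8, Ka8, Kxb6, Ka6.
Count: 4.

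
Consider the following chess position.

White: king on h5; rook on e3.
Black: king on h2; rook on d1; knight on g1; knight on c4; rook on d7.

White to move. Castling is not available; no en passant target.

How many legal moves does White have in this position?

19

White to move; king on h5.
In check: no.
Legal moves: Kh6, Kg6, Kg5, Kh4, Kg4, Re8, Re7, Re6, Re5, Re4, Rh3+, Rg3, Rf3, Rd3, Rc3, Rb3, Ra3, Re2+, Re1.
Count: 19.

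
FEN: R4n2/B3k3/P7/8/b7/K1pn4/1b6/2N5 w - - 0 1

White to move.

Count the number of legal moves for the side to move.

2

White to move; king on a3.
In check: yes, from the black bishop on b2.
Legal moves: Kxa4, Ka2.
Count: 2.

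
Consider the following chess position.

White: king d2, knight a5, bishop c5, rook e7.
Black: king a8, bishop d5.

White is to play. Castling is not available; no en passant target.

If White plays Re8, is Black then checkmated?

After Re8: black king on a8; in check: yes, from the white rook on e8.
King squares — a7: attacked by Bc5; b7: attacked by Na5; b8: attacked by Re8.
Black has no legal moves → checkmate.

yes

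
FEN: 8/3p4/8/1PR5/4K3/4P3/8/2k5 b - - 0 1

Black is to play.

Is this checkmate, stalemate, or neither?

neither

Black to move; black king on c1.
In check: yes, from the white rook on c5.
Legal moves for Black: Kd2, Kb2, Kd1, Kb1.
Black is in check but has 4 legal moves → neither.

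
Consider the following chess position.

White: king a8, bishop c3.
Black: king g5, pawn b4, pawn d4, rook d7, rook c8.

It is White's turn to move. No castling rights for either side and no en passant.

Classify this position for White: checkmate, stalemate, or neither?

checkmate

White to move; white king on a8.
In check: yes, from the black rook on c8.
King squares — a7: attacked by Rd7; b7: attacked by Rd7; b8: attacked by Rc8.
Legal moves for White: none.
In check with no legal moves → checkmate.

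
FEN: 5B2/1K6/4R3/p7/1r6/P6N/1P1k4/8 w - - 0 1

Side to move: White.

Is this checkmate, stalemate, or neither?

White to move; white king on b7.
In check: yes, from the black rook on b4.
Legal moves for White: Kc8, Ka8, Kc7, Ka7, Kc6, Ka6, Bxb4+, Rb6, axb4.
White is in check but has 9 legal moves → neither.

neither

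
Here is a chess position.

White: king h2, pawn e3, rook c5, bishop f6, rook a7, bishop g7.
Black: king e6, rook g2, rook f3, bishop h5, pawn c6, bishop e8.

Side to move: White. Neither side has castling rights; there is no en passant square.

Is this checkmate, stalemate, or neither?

White to move; white king on h2.
In check: yes, from the black rook on g2.
Legal moves for White: Kxg2, Kh1.
White is in check but has 2 legal moves → neither.

neither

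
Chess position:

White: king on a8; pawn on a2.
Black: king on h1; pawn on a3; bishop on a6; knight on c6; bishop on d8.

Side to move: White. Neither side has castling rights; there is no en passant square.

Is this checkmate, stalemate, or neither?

stalemate

White to move; white king on a8.
In check: no.
King squares — a7: attacked by Nc6; b7: attacked by Ba6; b8: attacked by Nc6.
Legal moves for White: none.
Not in check and no legal moves → stalemate.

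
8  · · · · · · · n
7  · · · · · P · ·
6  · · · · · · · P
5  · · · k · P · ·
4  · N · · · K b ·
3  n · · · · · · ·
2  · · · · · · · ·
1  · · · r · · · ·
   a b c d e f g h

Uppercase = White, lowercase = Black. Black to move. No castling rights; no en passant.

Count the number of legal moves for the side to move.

4

Black to move; king on d5.
In check: yes, from the white knight on b4.
Legal moves: Kd6, Kc5, Kd4, Kc4.
Count: 4.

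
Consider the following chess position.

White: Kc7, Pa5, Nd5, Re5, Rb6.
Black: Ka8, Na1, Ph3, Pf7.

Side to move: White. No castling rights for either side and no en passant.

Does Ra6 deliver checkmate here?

yes

After Ra6: black king on a8; in check: yes, from the white rook on a6.
King squares — a7: attacked by Ra6; b7: attacked by Kc7; b8: attacked by Kc7.
Black has no legal moves → checkmate.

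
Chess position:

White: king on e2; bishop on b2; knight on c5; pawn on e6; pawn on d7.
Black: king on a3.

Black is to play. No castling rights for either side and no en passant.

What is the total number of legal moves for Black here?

3

Black to move; king on a3.
In check: yes, from the white bishop on b2.
Legal moves: Kb4, Kxb2, Ka2.
Count: 3.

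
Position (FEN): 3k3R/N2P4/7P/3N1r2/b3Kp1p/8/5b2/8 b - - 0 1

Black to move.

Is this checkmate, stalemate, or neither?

Black to move; black king on d8.
In check: yes, from the white rook on h8.
Legal moves for Black: Kxd7, Rf8.
Black is in check but has 2 legal moves → neither.

neither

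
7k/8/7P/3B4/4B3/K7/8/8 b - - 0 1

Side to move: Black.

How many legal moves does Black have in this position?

0

Black to move; king on h8.
In check: no.
Legal moves: none.
Count: 0.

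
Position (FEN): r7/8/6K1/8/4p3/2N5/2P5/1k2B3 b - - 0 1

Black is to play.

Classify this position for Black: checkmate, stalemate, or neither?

Black to move; black king on b1.
In check: yes, from the white knight on c3.
Legal moves for Black: Kxc2, Kb2, Kc1, Ka1.
Black is in check but has 4 legal moves → neither.

neither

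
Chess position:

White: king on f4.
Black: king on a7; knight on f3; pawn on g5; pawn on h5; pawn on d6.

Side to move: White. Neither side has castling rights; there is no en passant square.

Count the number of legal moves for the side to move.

White to move; king on f4.
In check: yes, from the black pawn on g5.
Legal moves: Kf5, Ke4, Kg3, Kxf3, Ke3.
Count: 5.

5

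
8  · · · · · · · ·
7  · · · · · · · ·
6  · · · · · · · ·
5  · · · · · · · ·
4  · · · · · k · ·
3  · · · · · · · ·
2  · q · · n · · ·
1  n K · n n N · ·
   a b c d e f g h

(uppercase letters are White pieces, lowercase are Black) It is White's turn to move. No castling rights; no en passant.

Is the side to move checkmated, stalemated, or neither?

checkmate

White to move; white king on b1.
In check: yes, from the black queen on b2.
King squares — a1: attacked by Qb2; c1: attacked by Qb2; a2: attacked by Qb2; b2: attacked by Nd1; c2: attacked by Na1.
Legal moves for White: none.
In check with no legal moves → checkmate.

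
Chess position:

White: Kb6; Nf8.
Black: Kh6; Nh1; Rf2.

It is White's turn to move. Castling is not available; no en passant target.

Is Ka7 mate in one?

After Ka7: black king on h6; in check: no.
Black is not in check, so this cannot be checkmate.

no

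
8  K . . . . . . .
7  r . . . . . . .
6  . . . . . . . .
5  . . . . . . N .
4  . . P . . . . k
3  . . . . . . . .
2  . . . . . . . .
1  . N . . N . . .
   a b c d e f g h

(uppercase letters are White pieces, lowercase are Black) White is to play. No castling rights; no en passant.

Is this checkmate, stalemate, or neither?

neither

White to move; white king on a8.
In check: yes, from the black rook on a7.
King squares — a7: available; b7: attacked by Ra7; b8: available.
Legal moves for White: Kb8, Kxa7.
White is in check but has 2 legal moves → neither.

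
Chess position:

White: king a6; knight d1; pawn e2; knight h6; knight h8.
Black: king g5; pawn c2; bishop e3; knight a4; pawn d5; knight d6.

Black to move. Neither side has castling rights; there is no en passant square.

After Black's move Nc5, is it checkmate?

no

After Nc5: white king on a6; in check: yes, from the black knight on c5.
White has 3 legal replies: Ka7, Kb6, Ka5.
In check but a legal move exists → not checkmate.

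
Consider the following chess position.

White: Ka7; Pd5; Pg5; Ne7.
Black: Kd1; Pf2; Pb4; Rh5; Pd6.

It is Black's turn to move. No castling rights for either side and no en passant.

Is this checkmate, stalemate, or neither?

Black to move; black king on d1.
In check: no.
Legal moves for Black: Rh8, Rh7, Rh6, Rxg5, Rh4, Rh3, Rh2, Rh1, Ke2, Kd2, Kc2, Ke1, Kc1, b3, f1=Q, f1=R, f1=B, f1=N.
Black has 18 legal moves and is not in check → neither.

neither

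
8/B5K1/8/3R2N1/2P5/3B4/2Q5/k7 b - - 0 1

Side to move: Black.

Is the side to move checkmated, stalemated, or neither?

Black to move; black king on a1.
In check: no.
King squares — b1: attacked by Qc2; a2: attacked by Qc2; b2: attacked by Qc2.
Legal moves for Black: none.
Not in check and no legal moves → stalemate.

stalemate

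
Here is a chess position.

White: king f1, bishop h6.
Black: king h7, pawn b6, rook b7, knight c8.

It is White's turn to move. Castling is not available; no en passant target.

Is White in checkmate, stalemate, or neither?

White to move; white king on f1.
In check: no.
Legal moves for White: Bf8, Bg7, Bg5, Bf4, Be3, Bd2, Bc1, Kg2, Kf2, Ke2, Kg1, Ke1.
White has 12 legal moves and is not in check → neither.

neither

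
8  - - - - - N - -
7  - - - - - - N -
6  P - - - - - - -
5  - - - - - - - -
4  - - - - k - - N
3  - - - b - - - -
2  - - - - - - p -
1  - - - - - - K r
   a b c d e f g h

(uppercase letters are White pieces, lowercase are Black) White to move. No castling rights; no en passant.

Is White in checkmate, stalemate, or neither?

neither

White to move; white king on g1.
In check: yes, from the black rook on h1.
Legal moves for White: Kxg2, Kf2.
White is in check but has 2 legal moves → neither.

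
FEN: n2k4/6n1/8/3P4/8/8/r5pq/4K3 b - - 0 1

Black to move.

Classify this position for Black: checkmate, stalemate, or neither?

neither

Black to move; black king on d8.
In check: no.
Legal moves for Black include: Ke8, Kc8, Ke7, Kd7, Kc7, Nc7, Nb6, Ne8, Ne6, Nh5, Nf5, Qh8, Qb8, Qh7, Qc7, Qh6, Qd6, Qh5, ... (list truncated; more exist).
Black has legal moves and is not in check → neither.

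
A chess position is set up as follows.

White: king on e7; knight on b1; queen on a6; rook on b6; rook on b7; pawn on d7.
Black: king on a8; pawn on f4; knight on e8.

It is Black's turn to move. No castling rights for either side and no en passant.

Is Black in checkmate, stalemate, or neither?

Black to move; black king on a8.
In check: yes, from the white queen on a6.
King squares — a7: attacked by Qa6; b7: attacked by Qa6; b8: attacked by Rb7.
Legal moves for Black: none.
In check with no legal moves → checkmate.

checkmate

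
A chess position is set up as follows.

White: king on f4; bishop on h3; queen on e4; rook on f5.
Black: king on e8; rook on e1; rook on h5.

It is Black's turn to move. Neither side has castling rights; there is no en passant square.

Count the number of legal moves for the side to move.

3

Black to move; king on e8.
In check: yes, from the white queen on e4.
Legal moves: Kd8, Kd7, Rxe4+.
Count: 3.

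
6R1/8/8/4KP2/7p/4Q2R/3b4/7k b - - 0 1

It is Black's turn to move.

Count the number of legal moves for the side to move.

0

Black to move; king on h1.
In check: yes, from the white rook on h3.
Legal moves: none.
Count: 0.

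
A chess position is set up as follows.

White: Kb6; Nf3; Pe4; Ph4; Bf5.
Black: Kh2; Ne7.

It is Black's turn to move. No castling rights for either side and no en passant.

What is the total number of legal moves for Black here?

Black to move; king on h2.
In check: yes, from the white knight on f3.
Legal moves: Kg3, Kg2, Kh1.
Count: 3.

3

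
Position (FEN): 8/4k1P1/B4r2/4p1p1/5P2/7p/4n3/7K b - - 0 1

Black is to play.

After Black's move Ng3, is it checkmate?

After Ng3: white king on h1; in check: yes, from the black knight on g3.
White has 2 legal replies: Kh2, Kg1.
In check but a legal move exists → not checkmate.

no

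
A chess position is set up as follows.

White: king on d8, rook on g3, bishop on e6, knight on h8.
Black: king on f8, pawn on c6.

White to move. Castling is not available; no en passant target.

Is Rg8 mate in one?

After Rg8: black king on f8; in check: yes, from the white rook on g8.
King squares — e7: attacked by Kd8; f7: attacked by Be6; g7: attacked by Rg8; e8: attacked by Kd8; g8: attacked by Be6.
Black has no legal moves → checkmate.

yes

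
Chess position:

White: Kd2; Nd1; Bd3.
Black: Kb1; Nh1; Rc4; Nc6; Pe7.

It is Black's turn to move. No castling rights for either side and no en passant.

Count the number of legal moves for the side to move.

Black to move; king on b1.
In check: yes, from the white bishop on d3.
Legal moves: Ka2, Ka1, Rc2+.
Count: 3.

3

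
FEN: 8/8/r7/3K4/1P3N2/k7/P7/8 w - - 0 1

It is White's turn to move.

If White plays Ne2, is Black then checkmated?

no

After Ne2: black king on a3; in check: no.
Black is not in check, so this cannot be checkmate.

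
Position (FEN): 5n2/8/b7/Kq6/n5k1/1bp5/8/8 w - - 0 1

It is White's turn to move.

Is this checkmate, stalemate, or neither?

White to move; white king on a5.
In check: yes, from the black queen on b5.
King squares — a4: attacked by Bb3; b4: attacked by Qb5; b5: attacked by Ba6; a6: attacked by Qb5; b6: attacked by Na4.
Legal moves for White: none.
In check with no legal moves → checkmate.

checkmate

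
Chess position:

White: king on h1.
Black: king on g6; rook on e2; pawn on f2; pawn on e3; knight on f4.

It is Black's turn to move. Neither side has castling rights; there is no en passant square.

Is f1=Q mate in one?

yes

After f1=Q: white king on h1; in check: yes, from the black queen on f1.
King squares — g1: attacked by Qf1; g2: attacked by Qf1; h2: attacked by Re2.
White has no legal moves → checkmate.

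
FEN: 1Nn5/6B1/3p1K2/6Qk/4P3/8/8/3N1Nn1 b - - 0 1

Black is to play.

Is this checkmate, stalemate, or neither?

Black to move; black king on h5.
In check: yes, from the white queen on g5.
King squares — g4: attacked by Qg5; h4: attacked by Qg5; g5: attacked by Kf6; g6: attacked by Qg5; h6: attacked by Qg5.
Legal moves for Black: none.
In check with no legal moves → checkmate.

checkmate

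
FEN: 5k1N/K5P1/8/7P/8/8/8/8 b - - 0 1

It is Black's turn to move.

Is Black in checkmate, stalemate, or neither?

Black to move; black king on f8.
In check: yes, from the white pawn on g7.
King squares — e7: available; f7: attacked by Nh8; g7: available; e8: available; g8: available.
Legal moves for Black: Kg8, Ke8, Kxg7, Ke7.
Black is in check but has 4 legal moves → neither.

neither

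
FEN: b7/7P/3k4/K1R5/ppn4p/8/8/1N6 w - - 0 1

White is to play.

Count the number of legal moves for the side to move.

5

White to move; king on a5.
In check: yes, from the black knight on c4.
Legal moves: Ka6, Kb5, Kxb4, Kxa4, Rxc4.
Count: 5.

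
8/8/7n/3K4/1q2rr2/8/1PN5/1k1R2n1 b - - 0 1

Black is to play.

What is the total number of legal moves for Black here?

Black to move; king on b1.
In check: yes, from the white rook on d1.
Legal moves: Kxc2, Kxb2, Ka2.
Count: 3.

3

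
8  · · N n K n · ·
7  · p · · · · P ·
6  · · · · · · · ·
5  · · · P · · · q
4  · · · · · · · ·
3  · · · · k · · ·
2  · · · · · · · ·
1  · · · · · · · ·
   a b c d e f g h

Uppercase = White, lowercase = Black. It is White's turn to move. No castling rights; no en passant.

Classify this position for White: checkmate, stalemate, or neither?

White to move; white king on e8.
In check: yes, from the black queen on h5.
King squares — d7: attacked by Nf8; e7: available; f7: attacked by Qh5; d8: available; f8: available.
Legal moves for White: Kxf8, Kxd8, Ke7.
White is in check but has 3 legal moves → neither.

neither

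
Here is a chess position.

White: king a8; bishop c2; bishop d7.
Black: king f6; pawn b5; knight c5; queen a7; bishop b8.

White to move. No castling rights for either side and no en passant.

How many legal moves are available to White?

White to move; king on a8.
In check: yes, from the black queen on a7.
Legal moves: none.
Count: 0.

0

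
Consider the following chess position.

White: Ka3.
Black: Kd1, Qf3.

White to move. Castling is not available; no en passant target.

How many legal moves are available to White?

4

White to move; king on a3.
In check: yes, from the black queen on f3.
Legal moves: Kb4, Ka4, Kb2, Ka2.
Count: 4.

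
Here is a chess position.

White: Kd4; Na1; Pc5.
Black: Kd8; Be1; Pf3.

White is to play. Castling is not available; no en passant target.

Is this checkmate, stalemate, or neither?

White to move; white king on d4.
In check: no.
Legal moves for White: Ke5, Kd5, Ke4, Kc4, Ke3, Kd3, Nb3, Nc2, c6.
White has 9 legal moves and is not in check → neither.

neither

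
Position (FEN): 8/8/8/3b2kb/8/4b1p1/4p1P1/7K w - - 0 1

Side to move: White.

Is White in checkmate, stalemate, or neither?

White to move; white king on h1.
In check: no.
King squares — g1: attacked by Be3; g2: own pawn; h2: attacked by Pg3.
Legal moves for White: none.
Not in check and no legal moves → stalemate.

stalemate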